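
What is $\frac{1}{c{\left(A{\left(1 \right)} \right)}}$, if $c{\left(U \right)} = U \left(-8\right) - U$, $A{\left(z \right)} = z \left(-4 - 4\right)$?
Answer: $\frac{1}{72} \approx 0.013889$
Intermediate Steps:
$A{\left(z \right)} = - 8 z$ ($A{\left(z \right)} = z \left(-8\right) = - 8 z$)
$c{\left(U \right)} = - 9 U$ ($c{\left(U \right)} = - 8 U - U = - 9 U$)
$\frac{1}{c{\left(A{\left(1 \right)} \right)}} = \frac{1}{\left(-9\right) \left(\left(-8\right) 1\right)} = \frac{1}{\left(-9\right) \left(-8\right)} = \frac{1}{72}$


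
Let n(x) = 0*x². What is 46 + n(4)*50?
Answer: 46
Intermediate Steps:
n(x) = 0
46 + n(4)*50 = 46 + 0*50 = 46 + 0 = 46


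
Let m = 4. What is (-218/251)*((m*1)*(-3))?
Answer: 2616/251 ≈ 10.422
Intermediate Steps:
(-218/251)*((m*1)*(-3)) = (-218/251)*((4*1)*(-3)) = (-218*1/251)*(4*(-3)) = -218/251*(-12) = 2616/251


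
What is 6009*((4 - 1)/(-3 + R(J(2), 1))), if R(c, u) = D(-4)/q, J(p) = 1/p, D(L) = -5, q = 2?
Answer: -36054/11 ≈ -3277.6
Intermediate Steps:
R(c, u) = -5/2
6009*((4 - 1)/(-3 + R(J(2), 1))) = 6009*((4 - 1)/(-3 - 5/2)) = 6009*(3/(-11/2)) = 6009*(3*(-2/11)) = 6009*(-6/11) = -36054/11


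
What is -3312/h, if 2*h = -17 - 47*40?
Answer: 6624/1897 ≈ 3.4918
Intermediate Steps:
h = -1897/2 (h = (-17 - 47*40)/2 = (-17 - 1880)/2 = (1/2)*(-1897) = -1897/2 ≈ -948.50)
-3312/h = -3312/(-1897/2) = -3312*(-2/1897) = 6624/1897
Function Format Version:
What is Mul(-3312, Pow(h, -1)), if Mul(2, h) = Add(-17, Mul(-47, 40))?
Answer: Rational(6624, 1897) ≈ 3.4918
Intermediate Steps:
h = Rational(-1897, 2) (h = Mul(Rational(1, 2), Add(-17, Mul(-47, 40))) = Mul(Rational(1, 2), Add(-17, -1880)) = Mul(Rational(1, 2), -1897) = Rational(-1897, 2) ≈ -948.50)
Mul(-3312, Pow(h, -1)) = Mul(-3312, Pow(Rational(-1897, 2), -1)) = Mul(-3312, Rational(-2, 1897)) = Rational(6624, 1897)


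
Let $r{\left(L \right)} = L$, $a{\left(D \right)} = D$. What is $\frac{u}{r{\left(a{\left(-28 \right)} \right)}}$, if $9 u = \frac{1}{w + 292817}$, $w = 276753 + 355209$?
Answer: $- \frac{1}{233044308} \approx -4.291 \cdot 10^{-9}$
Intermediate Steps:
$w = 631962$
$u = \frac{1}{8323011}$ ($u = \frac{1}{9 \left(631962 + 292817\right)} = \frac{1}{9 \cdot 924779} = \frac{1}{9} \cdot \frac{1}{924779} = \frac{1}{8323011} \approx 1.2015 \cdot 10^{-7}$)
$\frac{u}{r{\left(a{\left(-28 \right)} \right)}} = \frac{1}{8323011 \left(-28\right)} = \frac{1}{8323011} \left(- \frac{1}{28}\right) = - \frac{1}{233044308}$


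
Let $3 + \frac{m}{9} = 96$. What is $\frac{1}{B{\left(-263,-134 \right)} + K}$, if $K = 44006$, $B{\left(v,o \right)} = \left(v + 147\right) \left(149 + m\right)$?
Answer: $- \frac{1}{70370} \approx -1.4211 \cdot 10^{-5}$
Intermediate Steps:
$m = 837$ ($m = -27 + 9 \cdot 96 = -27 + 864 = 837$)
$B{\left(v,o \right)} = 144942 + 986 v$ ($B{\left(v,o \right)} = \left(v + 147\right) \left(149 + 837\right) = \left(147 + v\right) 986 = 144942 + 986 v$)
$\frac{1}{B{\left(-263,-134 \right)} + K} = \frac{1}{\left(144942 + 986 \left(-263\right)\right) + 44006} = \frac{1}{\left(144942 - 259318\right) + 44006} = \frac{1}{-114376 + 44006} = \frac{1}{-70370} = - \frac{1}{70370}$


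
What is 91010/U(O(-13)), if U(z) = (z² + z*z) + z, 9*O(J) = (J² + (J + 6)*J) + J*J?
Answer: 819090/41327 ≈ 19.820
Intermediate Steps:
O(J) = 2*J²/9 + J*(6 + J)/9 (O(J) = ((J² + (J + 6)*J) + J*J)/9 = ((J² + (6 + J)*J) + J²)/9 = ((J² + J*(6 + J)) + J²)/9 = (2*J² + J*(6 + J))/9 = 2*J²/9 + J*(6 + J)/9)
U(z) = z + 2*z² (U(z) = (z² + z²) + z = 2*z² + z = z + 2*z²)
91010/U(O(-13)) = 91010/((((⅓)*(-13)*(2 - 13))*(1 + 2*((⅓)*(-13)*(2 - 13))))) = 91010/((((⅓)*(-13)*(-11))*(1 + 2*((⅓)*(-13)*(-11))))) = 91010/((143*(1 + 2*(143/3))/3)) = 91010/((143*(1 + 286/3)/3)) = 91010/(((143/3)*(289/3))) = 91010/(41327/9) = 91010*(9/41327) = 819090/41327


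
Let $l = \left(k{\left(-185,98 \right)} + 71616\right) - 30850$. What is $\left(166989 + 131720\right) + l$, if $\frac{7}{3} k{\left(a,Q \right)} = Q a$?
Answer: $331705$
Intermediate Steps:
$k{\left(a,Q \right)} = \frac{3 Q a}{7}$
$l = 32996$ ($l = \left(\frac{3}{7} \cdot 98 \left(-185\right) + 71616\right) - 30850 = \left(-7770 + 71616\right) - 30850 = 63846 - 30850 = 32996$)
$\left(166989 + 131720\right) + l = \left(166989 + 131720\right) + 32996 = 298709 + 32996 = 331705$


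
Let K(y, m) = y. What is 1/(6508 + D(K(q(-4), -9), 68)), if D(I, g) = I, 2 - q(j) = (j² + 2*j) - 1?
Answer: 1/6503 ≈ 0.00015378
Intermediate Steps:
q(j) = 3 - j² - 2*j (q(j) = 2 - ((j² + 2*j) - 1) = 2 - (-1 + j² + 2*j) = 2 + (1 - j² - 2*j) = 3 - j² - 2*j)
1/(6508 + D(K(q(-4), -9), 68)) = 1/(6508 + (3 - 1*(-4)² - 2*(-4))) = 1/(6508 + (3 - 1*16 + 8)) = 1/(6508 + (3 - 16 + 8)) = 1/(6508 - 5) = 1/6503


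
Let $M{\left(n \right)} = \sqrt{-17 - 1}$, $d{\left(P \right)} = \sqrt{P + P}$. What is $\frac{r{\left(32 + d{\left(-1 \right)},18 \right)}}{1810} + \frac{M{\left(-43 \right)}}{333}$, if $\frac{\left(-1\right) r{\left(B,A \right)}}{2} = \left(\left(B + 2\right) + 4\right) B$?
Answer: $- \frac{1214}{905} - \frac{1373 i \sqrt{2}}{20091} \approx -1.3414 - 0.096646 i$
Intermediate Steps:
$d{\left(P \right)} = \sqrt{2} \sqrt{P}$ ($d{\left(P \right)} = \sqrt{2 P} = \sqrt{2} \sqrt{P}$)
$M{\left(n \right)} = 3 i \sqrt{2}$ ($M{\left(n \right)} = \sqrt{-18} = 3 i \sqrt{2}$)
$r{\left(B,A \right)} = - 2 B \left(6 + B\right)$ ($r{\left(B,A \right)} = - 2 \left(\left(B + 2\right) + 4\right) B = - 2 \left(\left(2 + B\right) + 4\right) B = - 2 \left(6 + B\right) B = - 2 B \left(6 + B\right)$)
$\frac{r{\left(32 + d{\left(-1 \right)},18 \right)}}{1810} + \frac{M{\left(-43 \right)}}{333} = \frac{\left(-2\right) \left(32 + \sqrt{2} \sqrt{-1}\right) \left(6 + \left(32 + \sqrt{2} \sqrt{-1}\right)\right)}{1810} + \frac{3 i \sqrt{2}}{333} = - 2 \left(32 + \sqrt{2} i\right) \left(6 + \left(32 + \sqrt{2} i\right)\right) \frac{1}{1810} + 3 i \sqrt{2} \cdot \frac{1}{333} = - 2 \left(32 + i \sqrt{2}\right) \left(6 + \left(32 + i \sqrt{2}\right)\right) \frac{1}{1810} + \frac{i \sqrt{2}}{111} = - 2 \left(32 + i \sqrt{2}\right) \left(38 + i \sqrt{2}\right) \frac{1}{1810} + \frac{i \sqrt{2}}{111} = - \frac{\left(32 + i \sqrt{2}\right) \left(38 + i \sqrt{2}\right)}{905} + \frac{i \sqrt{2}}{111}$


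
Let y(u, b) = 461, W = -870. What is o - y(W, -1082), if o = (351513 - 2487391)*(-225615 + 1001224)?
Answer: -1656606200163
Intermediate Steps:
o = -1656606199702 (o = -2135878*775609 = -1656606199702)
o - y(W, -1082) = -1656606199702 - 1*461 = -1656606199702 - 461 = -1656606200163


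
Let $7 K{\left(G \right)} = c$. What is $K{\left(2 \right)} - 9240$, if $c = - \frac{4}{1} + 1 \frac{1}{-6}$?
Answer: $- \frac{388105}{42} \approx -9240.6$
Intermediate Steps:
$c = - \frac{25}{6}$ ($c = \left(-4\right) 1 + 1 \left(- \frac{1}{6}\right) = -4 - \frac{1}{6} = - \frac{25}{6} \approx -4.1667$)
$K{\left(G \right)} = - \frac{25}{42}$ ($K{\left(G \right)} = \frac{1}{7} \left(- \frac{25}{6}\right) = - \frac{25}{42}$)
$K{\left(2 \right)} - 9240 = - \frac{25}{42} - 9240 = - \frac{388105}{42}$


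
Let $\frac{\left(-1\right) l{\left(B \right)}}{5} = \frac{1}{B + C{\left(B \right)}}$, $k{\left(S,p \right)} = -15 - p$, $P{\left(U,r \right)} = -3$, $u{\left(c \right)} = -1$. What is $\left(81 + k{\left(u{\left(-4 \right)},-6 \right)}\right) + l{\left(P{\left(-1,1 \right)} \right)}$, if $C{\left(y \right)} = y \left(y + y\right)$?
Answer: $\frac{215}{3} \approx 71.667$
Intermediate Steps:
$C{\left(y \right)} = 2 y^{2}$ ($C{\left(y \right)} = y 2 y = 2 y^{2}$)
$l{\left(B \right)} = - \frac{5}{B + 2 B^{2}}$
$\left(81 + k{\left(u{\left(-4 \right)},-6 \right)}\right) + l{\left(P{\left(-1,1 \right)} \right)} = \left(81 - 9\right) - \frac{5}{\left(-3\right) \left(1 + 2 \left(-3\right)\right)} = \left(81 + \left(-15 + 6\right)\right) - - \frac{5}{3 \left(1 - 6\right)} = \left(81 - 9\right) - - \frac{5}{3 \left(-5\right)} = 72 - \left(- \frac{5}{3}\right) \left(- \frac{1}{5}\right) = 72 - \frac{1}{3} = \frac{215}{3}$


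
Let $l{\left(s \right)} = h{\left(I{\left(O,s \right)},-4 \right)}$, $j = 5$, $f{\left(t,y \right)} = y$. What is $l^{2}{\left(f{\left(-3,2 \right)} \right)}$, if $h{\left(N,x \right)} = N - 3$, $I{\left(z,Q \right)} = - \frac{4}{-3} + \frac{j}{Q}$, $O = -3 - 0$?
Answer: $\frac{25}{36} \approx 0.69444$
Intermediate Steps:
$O = -3$ ($O = -3 + 0 = -3$)
$I{\left(z,Q \right)} = \frac{4}{3} + \frac{5}{Q}$ ($I{\left(z,Q \right)} = - \frac{4}{-3} + \frac{5}{Q} = \left(-4\right) \left(- \frac{1}{3}\right) + \frac{5}{Q} = \frac{4}{3} + \frac{5}{Q}$)
$h{\left(N,x \right)} = -3 + N$ ($h{\left(N,x \right)} = N - 3 = -3 + N$)
$l{\left(s \right)} = - \frac{5}{3} + \frac{5}{s}$ ($l{\left(s \right)} = -3 + \left(\frac{4}{3} + \frac{5}{s}\right) = - \frac{5}{3} + \frac{5}{s}$)
$l^{2}{\left(f{\left(-3,2 \right)} \right)} = \left(- \frac{5}{3} + \frac{5}{2}\right)^{2} = \left(\frac{5}{6}\right)^{2} = \frac{25}{36}$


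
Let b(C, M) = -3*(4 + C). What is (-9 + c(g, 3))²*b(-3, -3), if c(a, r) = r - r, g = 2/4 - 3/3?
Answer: -243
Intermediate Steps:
g = -½ (g = 2*(¼) - 3*⅓ = ½ - 1 = -½ ≈ -0.50000)
b(C, M) = -12 - 3*C
c(a, r) = 0
(-9 + c(g, 3))²*b(-3, -3) = (-9 + 0)²*(-12 - 3*(-3)) = (-9)²*(-12 + 9) = 81*(-3) = -243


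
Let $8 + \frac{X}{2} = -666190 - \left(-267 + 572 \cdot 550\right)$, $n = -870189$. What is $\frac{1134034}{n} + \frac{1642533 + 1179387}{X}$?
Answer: $- \frac{2339757363494}{853247290359} \approx -2.7422$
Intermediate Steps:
$X = -1961062$ ($X = -16 + 2 \left(-666190 - \left(-267 + 572 \cdot 550\right)\right) = -16 + 2 \left(-666190 - \left(-267 + 314600\right)\right) = -16 + 2 \left(-666190 - 314333\right) = -16 + 2 \left(-980523\right) = -16 - 1961046 = -1961062$)
$\frac{1134034}{n} + \frac{1642533 + 1179387}{X} = \frac{1134034}{-870189} + \frac{1642533 + 1179387}{-1961062} = 1134034 \left(- \frac{1}{870189}\right) + 2821920 \left(- \frac{1}{1961062}\right) = - \frac{1134034}{870189} - \frac{1410960}{980531} = - \frac{2339757363494}{853247290359}$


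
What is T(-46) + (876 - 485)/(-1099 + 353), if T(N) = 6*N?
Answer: -206287/746 ≈ -276.52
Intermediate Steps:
T(-46) + (876 - 485)/(-1099 + 353) = 6*(-46) + (876 - 485)/(-1099 + 353) = -276 + 391/(-746) = -276 + 391*(-1/746) = -276 - 391/746 = -206287/746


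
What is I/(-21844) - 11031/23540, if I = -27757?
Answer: 51554827/64275970 ≈ 0.80209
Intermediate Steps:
I/(-21844) - 11031/23540 = -27757/(-21844) - 11031/23540 = -27757*(-1/21844) - 11031*1/23540 = 27757/21844 - 11031/23540 = 51554827/64275970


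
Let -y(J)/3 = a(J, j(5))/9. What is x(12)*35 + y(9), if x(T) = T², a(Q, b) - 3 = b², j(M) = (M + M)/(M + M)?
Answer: 15116/3 ≈ 5038.7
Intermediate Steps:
j(M) = 1 (j(M) = (2*M)/((2*M)) = (2*M)*(1/(2*M)) = 1)
a(Q, b) = 3 + b²
y(J) = -4/3 (y(J) = -3*(3 + 1²)/9 = -3*(3 + 1)/9 = -12/9 = -3*4/9 = -4/3)
x(12)*35 + y(9) = 12²*35 - 4/3 = 144*35 - 4/3 = 5040 - 4/3 = 15116/3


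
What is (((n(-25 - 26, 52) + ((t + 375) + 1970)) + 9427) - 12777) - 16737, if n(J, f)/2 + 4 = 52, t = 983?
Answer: -16663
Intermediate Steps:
n(J, f) = 96 (n(J, f) = -8 + 2*52 = -8 + 104 = 96)
(((n(-25 - 26, 52) + ((t + 375) + 1970)) + 9427) - 12777) - 16737 = (((96 + ((983 + 375) + 1970)) + 9427) - 12777) - 16737 = (((96 + (1358 + 1970)) + 9427) - 12777) - 16737 = (((96 + 3328) + 9427) - 12777) - 16737 = ((3424 + 9427) - 12777) - 16737 = (12851 - 12777) - 16737 = 74 - 16737 = -16663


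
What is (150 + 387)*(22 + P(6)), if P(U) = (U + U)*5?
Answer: 44034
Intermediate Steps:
P(U) = 10*U (P(U) = (2*U)*5 = 10*U)
(150 + 387)*(22 + P(6)) = (150 + 387)*(22 + 10*6) = 537*(22 + 60) = 537*82 = 44034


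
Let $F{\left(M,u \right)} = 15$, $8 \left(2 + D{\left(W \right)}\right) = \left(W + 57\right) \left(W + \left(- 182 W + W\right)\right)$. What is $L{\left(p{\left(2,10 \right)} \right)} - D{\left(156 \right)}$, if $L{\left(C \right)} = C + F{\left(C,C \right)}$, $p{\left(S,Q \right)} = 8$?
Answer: $747655$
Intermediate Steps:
$D{\left(W \right)} = -2 - \frac{45 W \left(57 + W\right)}{2}$ ($D{\left(W \right)} = -2 + \frac{\left(W + 57\right) \left(W + \left(- 182 W + W\right)\right)}{8} = -2 + \frac{\left(57 + W\right) \left(W - 181 W\right)}{8} = -2 + \frac{\left(57 + W\right) \left(- 180 W\right)}{8} = -2 + \frac{\left(-180\right) W \left(57 + W\right)}{8} = -2 - \frac{45 W \left(57 + W\right)}{2}$)
$L{\left(C \right)} = 15 + C$ ($L{\left(C \right)} = C + 15 = 15 + C$)
$L{\left(p{\left(2,10 \right)} \right)} - D{\left(156 \right)} = \left(15 + 8\right) - \left(-2 - 200070 - \frac{45 \cdot 156^{2}}{2}\right) = 23 - \left(-2 - 200070 - 547560\right) = 23 - -747632 = 23 + 747632 = 747655$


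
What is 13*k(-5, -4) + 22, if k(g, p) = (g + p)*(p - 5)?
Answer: 1075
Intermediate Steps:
k(g, p) = (-5 + p)*(g + p) (k(g, p) = (g + p)*(-5 + p) = (-5 + p)*(g + p))
13*k(-5, -4) + 22 = 13*((-4)² - 5*(-5) - 5*(-4) - 5*(-4)) + 22 = 13*(16 + 25 + 20 + 20) + 22 = 13*81 + 22 = 1053 + 22 = 1075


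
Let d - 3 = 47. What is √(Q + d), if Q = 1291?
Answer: 3*√149 ≈ 36.620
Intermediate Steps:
d = 50 (d = 3 + 47 = 50)
√(Q + d) = √(1291 + 50) = √1341 = 3*√149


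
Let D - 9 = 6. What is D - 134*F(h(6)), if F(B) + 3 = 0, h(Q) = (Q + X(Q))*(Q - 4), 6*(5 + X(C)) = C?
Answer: 417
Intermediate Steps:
X(C) = -5 + C/6
h(Q) = (-5 + 7*Q/6)*(-4 + Q) (h(Q) = (Q + (-5 + Q/6))*(Q - 4) = (-5 + 7*Q/6)*(-4 + Q))
D = 15 (D = 9 + 6 = 15)
F(B) = -3 (F(B) = -3 + 0 = -3)
D - 134*F(h(6)) = 15 - 134*(-3) = 15 + 402 = 417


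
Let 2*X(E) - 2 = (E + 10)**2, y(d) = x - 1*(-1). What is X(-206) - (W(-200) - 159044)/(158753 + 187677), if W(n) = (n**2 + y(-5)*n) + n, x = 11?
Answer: 3327347757/173215 ≈ 19209.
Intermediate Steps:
y(d) = 12 (y(d) = 11 - 1*(-1) = 11 + 1 = 12)
W(n) = n**2 + 13*n (W(n) = (n**2 + 12*n) + n = n**2 + 13*n)
X(E) = 1 + (10 + E)**2/2 (X(E) = 1 + (E + 10)**2/2 = 1 + (10 + E)**2/2)
X(-206) - (W(-200) - 159044)/(158753 + 187677) = (1 + (10 - 206)**2/2) - (-200*(13 - 200) - 159044)/(158753 + 187677) = (1 + (1/2)*(-196)**2) - (-200*(-187) - 159044)/346430 = (1 + (1/2)*38416) - (37400 - 159044)/346430 = (1 + 19208) - (-121644)/346430 = 19209 - 1*(-60822/173215) = 19209 + 60822/173215 = 3327347757/173215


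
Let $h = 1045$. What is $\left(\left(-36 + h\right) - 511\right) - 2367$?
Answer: $-1869$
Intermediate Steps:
$\left(\left(-36 + h\right) - 511\right) - 2367 = \left(\left(-36 + 1045\right) - 511\right) - 2367 = \left(1009 - 511\right) - 2367 = 498 - 2367 = -1869$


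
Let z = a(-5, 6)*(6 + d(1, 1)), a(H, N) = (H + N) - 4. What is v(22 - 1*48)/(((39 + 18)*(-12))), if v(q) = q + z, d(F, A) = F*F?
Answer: 47/684 ≈ 0.068713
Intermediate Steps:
a(H, N) = -4 + H + N
d(F, A) = F²
z = -21 (z = (-4 - 5 + 6)*(6 + 1²) = -3*(6 + 1) = -3*7 = -21)
v(q) = -21 + q (v(q) = q - 21 = -21 + q)
v(22 - 1*48)/(((39 + 18)*(-12))) = (-21 + (22 - 1*48))/(((39 + 18)*(-12))) = (-21 + (22 - 48))/((57*(-12))) = (-21 - 26)/(-684) = -47*(-1/684) = 47/684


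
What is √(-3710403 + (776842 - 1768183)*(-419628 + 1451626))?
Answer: 3*I*√113673959969 ≈ 1.0115e+6*I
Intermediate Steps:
√(-3710403 + (776842 - 1768183)*(-419628 + 1451626)) = √(-3710403 - 991341*1031998) = √(-3710403 - 1023061929318) = √(-1023065639721) = 3*I*√113673959969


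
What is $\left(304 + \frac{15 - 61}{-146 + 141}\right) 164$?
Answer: $\frac{256824}{5} \approx 51365.0$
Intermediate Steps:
$\left(304 + \frac{15 - 61}{-146 + 141}\right) 164 = \left(304 - \frac{46}{-5}\right) 164 = \left(304 - - \frac{46}{5}\right) 164 = \left(304 + \frac{46}{5}\right) 164 = \frac{1566}{5} \cdot 164 = \frac{256824}{5}$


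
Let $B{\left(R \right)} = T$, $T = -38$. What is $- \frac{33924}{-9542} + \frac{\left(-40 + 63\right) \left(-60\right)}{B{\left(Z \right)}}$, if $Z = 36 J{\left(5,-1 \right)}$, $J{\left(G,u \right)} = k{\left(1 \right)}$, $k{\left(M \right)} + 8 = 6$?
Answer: $\frac{3614268}{90649} \approx 39.871$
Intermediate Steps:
$k{\left(M \right)} = -2$ ($k{\left(M \right)} = -8 + 6 = -2$)
$J{\left(G,u \right)} = -2$
$Z = -72$ ($Z = 36 \left(-2\right) = -72$)
$B{\left(R \right)} = -38$
$- \frac{33924}{-9542} + \frac{\left(-40 + 63\right) \left(-60\right)}{B{\left(Z \right)}} = - \frac{33924}{-9542} + \frac{\left(-40 + 63\right) \left(-60\right)}{-38} = \left(-33924\right) \left(- \frac{1}{9542}\right) + 23 \left(-60\right) \left(- \frac{1}{38}\right) = \frac{16962}{4771} - - \frac{690}{19} = \frac{16962}{4771} + \frac{690}{19} = \frac{3614268}{90649}$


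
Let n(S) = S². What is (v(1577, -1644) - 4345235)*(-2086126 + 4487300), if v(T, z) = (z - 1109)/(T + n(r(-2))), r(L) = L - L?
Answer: -16453896797820552/1577 ≈ -1.0434e+13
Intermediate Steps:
r(L) = 0
v(T, z) = (-1109 + z)/T (v(T, z) = (z - 1109)/(T + 0²) = (-1109 + z)/(T + 0) = (-1109 + z)/T)
(v(1577, -1644) - 4345235)*(-2086126 + 4487300) = ((-1109 - 1644)/1577 - 4345235)*(-2086126 + 4487300) = ((1/1577)*(-2753) - 4345235)*2401174 = (-2753/1577 - 4345235)*2401174 = -6852438348/1577*2401174 = -16453896797820552/1577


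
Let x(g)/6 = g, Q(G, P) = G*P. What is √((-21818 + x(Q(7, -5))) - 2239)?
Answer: I*√24267 ≈ 155.78*I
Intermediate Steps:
x(g) = 6*g
√((-21818 + x(Q(7, -5))) - 2239) = √((-21818 + 6*(7*(-5))) - 2239) = √((-21818 + 6*(-35)) - 2239) = √((-21818 - 210) - 2239) = √(-22028 - 2239) = √(-24267) = I*√24267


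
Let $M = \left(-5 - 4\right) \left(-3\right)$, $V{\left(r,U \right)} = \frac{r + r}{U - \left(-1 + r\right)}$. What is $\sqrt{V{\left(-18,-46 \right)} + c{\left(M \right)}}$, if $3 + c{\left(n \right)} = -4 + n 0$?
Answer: $\frac{i \sqrt{51}}{3} \approx 2.3805 i$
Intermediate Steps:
$V{\left(r,U \right)} = \frac{2 r}{1 + U - r}$
$M = 27$ ($M = \left(-9\right) \left(-3\right) = 27$)
$c{\left(n \right)} = -7$ ($c{\left(n \right)} = -3 + \left(-4 + n 0\right) = -3 + \left(-4 + 0\right) = -3 - 4 = -7$)
$\sqrt{V{\left(-18,-46 \right)} + c{\left(M \right)}} = \sqrt{2 \left(-18\right) \frac{1}{1 - 46 - -18} - 7} = \sqrt{2 \left(-18\right) \frac{1}{1 - 46 + 18} - 7} = \sqrt{2 \left(-18\right) \frac{1}{-27} - 7} = \sqrt{2 \left(-18\right) \left(- \frac{1}{27}\right) - 7} = \sqrt{\frac{4}{3} - 7} = \sqrt{- \frac{17}{3}} = \frac{i \sqrt{51}}{3}$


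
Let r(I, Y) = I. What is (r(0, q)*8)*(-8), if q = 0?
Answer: 0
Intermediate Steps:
(r(0, q)*8)*(-8) = (0*8)*(-8) = 0*(-8) = 0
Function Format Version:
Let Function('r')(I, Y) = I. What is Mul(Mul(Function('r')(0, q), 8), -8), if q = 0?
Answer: 0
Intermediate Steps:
Mul(Mul(Function('r')(0, q), 8), -8) = Mul(Mul(0, 8), -8) = Mul(0, -8) = 0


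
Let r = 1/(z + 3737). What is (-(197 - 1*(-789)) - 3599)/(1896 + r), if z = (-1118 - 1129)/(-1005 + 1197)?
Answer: -1093151115/452042488 ≈ -2.4182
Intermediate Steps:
z = -749/64 (z = -2247/192 = -2247*1/192 = -749/64 ≈ -11.703)
r = 64/238419 (r = 1/(-749/64 + 3737) = 1/(238419/64) = 64/238419 ≈ 0.00026844)
(-(197 - 1*(-789)) - 3599)/(1896 + r) = (-(197 - 1*(-789)) - 3599)/(1896 + 64/238419) = (-(197 + 789) - 3599)/(452042488/238419) = (-1*986 - 3599)*(238419/452042488) = (-986 - 3599)*(238419/452042488) = -4585*238419/452042488 = -1093151115/452042488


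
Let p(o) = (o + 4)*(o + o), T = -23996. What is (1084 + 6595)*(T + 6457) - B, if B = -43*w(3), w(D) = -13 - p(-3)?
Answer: -134682282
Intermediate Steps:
p(o) = 2*o*(4 + o) (p(o) = (4 + o)*(2*o) = 2*o*(4 + o))
w(D) = -7 (w(D) = -13 - 2*(-3)*(4 - 3) = -13 - 2*(-3) = -13 - 1*(-6) = -13 + 6 = -7)
B = 301 (B = -43*(-7) = 301)
(1084 + 6595)*(T + 6457) - B = (1084 + 6595)*(-23996 + 6457) - 1*301 = 7679*(-17539) - 301 = -134681981 - 301 = -134682282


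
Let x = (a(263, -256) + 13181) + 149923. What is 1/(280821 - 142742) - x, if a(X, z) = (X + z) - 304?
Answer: -22480227752/138079 ≈ -1.6281e+5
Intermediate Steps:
a(X, z) = -304 + X + z
x = 162807 (x = ((-304 + 263 - 256) + 13181) + 149923 = (-297 + 13181) + 149923 = 12884 + 149923 = 162807)
1/(280821 - 142742) - x = 1/(280821 - 142742) - 1*162807 = 1/138079 - 162807 = -22480227752/138079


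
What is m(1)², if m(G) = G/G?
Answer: 1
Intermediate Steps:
m(G) = 1
m(1)² = 1² = 1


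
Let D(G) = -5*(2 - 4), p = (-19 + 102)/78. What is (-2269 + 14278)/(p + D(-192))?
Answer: 936702/863 ≈ 1085.4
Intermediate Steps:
p = 83/78 (p = 83*(1/78) = 83/78 ≈ 1.0641)
D(G) = 10 (D(G) = -5*(-2) = 10)
(-2269 + 14278)/(p + D(-192)) = (-2269 + 14278)/(83/78 + 10) = 12009/(863/78) = 12009*(78/863) = 936702/863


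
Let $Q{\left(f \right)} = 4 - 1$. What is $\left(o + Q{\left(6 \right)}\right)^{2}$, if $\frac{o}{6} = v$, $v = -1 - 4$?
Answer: $729$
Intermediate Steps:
$Q{\left(f \right)} = 3$
$v = -5$ ($v = -1 - 4 = -5$)
$o = -30$ ($o = 6 \left(-5\right) = -30$)
$\left(o + Q{\left(6 \right)}\right)^{2} = \left(-30 + 3\right)^{2} = \left(-27\right)^{2} = 729$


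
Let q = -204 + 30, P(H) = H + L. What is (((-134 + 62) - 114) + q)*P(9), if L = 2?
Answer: -3960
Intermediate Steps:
P(H) = 2 + H (P(H) = H + 2 = 2 + H)
q = -174
(((-134 + 62) - 114) + q)*P(9) = (((-134 + 62) - 114) - 174)*(2 + 9) = ((-72 - 114) - 174)*11 = (-186 - 174)*11 = -360*11 = -3960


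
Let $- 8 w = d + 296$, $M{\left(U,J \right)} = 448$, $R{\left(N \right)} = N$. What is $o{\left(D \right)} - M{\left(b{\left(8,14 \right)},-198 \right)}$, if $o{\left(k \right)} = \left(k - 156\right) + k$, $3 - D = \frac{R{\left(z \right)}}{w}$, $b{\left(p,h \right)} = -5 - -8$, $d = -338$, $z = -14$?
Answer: $- \frac{1778}{3} \approx -592.67$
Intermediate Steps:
$b{\left(p,h \right)} = 3$ ($b{\left(p,h \right)} = -5 + 8 = 3$)
$w = \frac{21}{4}$ ($w = - \frac{-338 + 296}{8} = \left(- \frac{1}{8}\right) \left(-42\right) = \frac{21}{4} \approx 5.25$)
$D = \frac{17}{3}$ ($D = 3 - - \frac{14}{\frac{21}{4}} = 3 - \left(-14\right) \frac{4}{21} = 3 - - \frac{8}{3} = 3 + \frac{8}{3} = \frac{17}{3} \approx 5.6667$)
$o{\left(k \right)} = -156 + 2 k$ ($o{\left(k \right)} = \left(-156 + k\right) + k = -156 + 2 k$)
$o{\left(D \right)} - M{\left(b{\left(8,14 \right)},-198 \right)} = \left(-156 + 2 \cdot \frac{17}{3}\right) - 448 = \left(-156 + \frac{34}{3}\right) - 448 = - \frac{434}{3} - 448 = - \frac{1778}{3}$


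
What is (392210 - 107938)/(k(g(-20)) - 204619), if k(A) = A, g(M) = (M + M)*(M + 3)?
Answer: -2608/1871 ≈ -1.3939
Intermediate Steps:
g(M) = 2*M*(3 + M) (g(M) = (2*M)*(3 + M) = 2*M*(3 + M))
(392210 - 107938)/(k(g(-20)) - 204619) = (392210 - 107938)/(2*(-20)*(3 - 20) - 204619) = 284272/(2*(-20)*(-17) - 204619) = 284272/(680 - 204619) = 284272/(-203939) = 284272*(-1/203939) = -2608/1871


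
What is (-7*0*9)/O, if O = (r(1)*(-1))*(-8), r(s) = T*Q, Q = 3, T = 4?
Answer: 0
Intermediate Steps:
r(s) = 12 (r(s) = 4*3 = 12)
O = 96 (O = (12*(-1))*(-8) = -12*(-8) = 96)
(-7*0*9)/O = (-7*0*9)/96 = (0*9)*(1/96) = 0*(1/96) = 0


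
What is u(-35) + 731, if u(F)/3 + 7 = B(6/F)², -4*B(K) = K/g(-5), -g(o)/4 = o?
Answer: 1391600027/1960000 ≈ 710.00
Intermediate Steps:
g(o) = -4*o
B(K) = -K/80 (B(K) = -K/(4*((-4*(-5)))) = -K/(4*20) = -K/80)
u(F) = -21 + 27/(1600*F²) (u(F) = -21 + 3*(-3/(40*F))² = -21 + 3*(9/(1600*F²)) = -21 + 27/(1600*F²))
u(-35) + 731 = (-21 + (27/1600)/(-35)²) + 731 = (-21 + (27/1600)*(1/1225)) + 731 = (-21 + 27/1960000) + 731 = -41159973/1960000 + 731 = 1391600027/1960000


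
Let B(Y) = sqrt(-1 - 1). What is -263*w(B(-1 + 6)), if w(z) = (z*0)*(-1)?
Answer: 0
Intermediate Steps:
B(Y) = I*sqrt(2) (B(Y) = sqrt(-2) = I*sqrt(2))
w(z) = 0 (w(z) = 0*(-1) = 0)
-263*w(B(-1 + 6)) = -263*0 = 0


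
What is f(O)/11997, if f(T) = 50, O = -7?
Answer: 50/11997 ≈ 0.0041677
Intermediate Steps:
f(O)/11997 = 50/11997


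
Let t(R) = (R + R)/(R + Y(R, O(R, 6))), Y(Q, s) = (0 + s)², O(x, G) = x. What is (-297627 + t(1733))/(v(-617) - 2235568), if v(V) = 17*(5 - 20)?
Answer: 258042608/1938458541 ≈ 0.13312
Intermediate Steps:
v(V) = -255 (v(V) = 17*(-15) = -255)
Y(Q, s) = s²
t(R) = 2*R/(R + R²) (t(R) = (R + R)/(R + R²) = (2*R)/(R + R²) = 2*R/(R + R²))
(-297627 + t(1733))/(v(-617) - 2235568) = (-297627 + 2/(1 + 1733))/(-255 - 2235568) = (-297627 + 2/1734)/(-2235823) = (-297627 + 2*(1/1734))*(-1/2235823) = (-297627 + 1/867)*(-1/2235823) = -258042608/867*(-1/2235823) = 258042608/1938458541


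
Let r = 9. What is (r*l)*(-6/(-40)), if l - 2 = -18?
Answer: -108/5 ≈ -21.600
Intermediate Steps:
l = -16 (l = 2 - 18 = -16)
(r*l)*(-6/(-40)) = (9*(-16))*(-6/(-40)) = -(-864)*(-1)/40 = -144*3/20 = -108/5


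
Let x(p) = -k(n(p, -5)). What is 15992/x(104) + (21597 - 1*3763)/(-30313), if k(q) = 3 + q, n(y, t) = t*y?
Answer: 475545318/15671821 ≈ 30.344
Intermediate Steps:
x(p) = -3 + 5*p (x(p) = -(3 - 5*p) = -3 + 5*p)
15992/x(104) + (21597 - 1*3763)/(-30313) = 15992/(-3 + 5*104) + (21597 - 1*3763)/(-30313) = 15992/(-3 + 520) + (21597 - 3763)*(-1/30313) = 15992/517 + 17834*(-1/30313) = 15992*(1/517) - 17834/30313 = 15992/517 - 17834/30313 = 475545318/15671821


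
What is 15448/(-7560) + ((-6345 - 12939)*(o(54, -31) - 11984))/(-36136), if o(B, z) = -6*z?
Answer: -26883651982/4268565 ≈ -6298.1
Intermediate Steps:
15448/(-7560) + ((-6345 - 12939)*(o(54, -31) - 11984))/(-36136) = 15448/(-7560) + ((-6345 - 12939)*(-6*(-31) - 11984))/(-36136) = 15448*(-1/7560) - 19284*(186 - 11984)*(-1/36136) = -1931/945 - 19284*(-11798)*(-1/36136) = -1931/945 + 227512632*(-1/36136) = -1931/945 - 28439079/4517 = -26883651982/4268565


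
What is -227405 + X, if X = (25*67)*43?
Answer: -155380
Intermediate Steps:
X = 72025 (X = 1675*43 = 72025)
-227405 + X = -227405 + 72025 = -155380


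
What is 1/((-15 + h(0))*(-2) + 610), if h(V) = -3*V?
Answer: 1/640 ≈ 0.0015625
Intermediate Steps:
1/((-15 + h(0))*(-2) + 610) = 1/((-15 - 3*0)*(-2) + 610) = 1/((-15 + 0)*(-2) + 610) = 1/(-15*(-2) + 610) = 1/(30 + 610) = 1/640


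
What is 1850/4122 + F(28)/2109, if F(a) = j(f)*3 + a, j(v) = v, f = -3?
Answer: 34912/76257 ≈ 0.45782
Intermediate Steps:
F(a) = -9 + a (F(a) = -3*3 + a = -9 + a)
1850/4122 + F(28)/2109 = 1850/4122 + (-9 + 28)/2109 = 1850*(1/4122) + 19*(1/2109) = 925/2061 + 1/111 = 34912/76257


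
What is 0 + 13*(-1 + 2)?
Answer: 13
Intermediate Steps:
0 + 13*(-1 + 2) = 0 + 13*1 = 0 + 13 = 13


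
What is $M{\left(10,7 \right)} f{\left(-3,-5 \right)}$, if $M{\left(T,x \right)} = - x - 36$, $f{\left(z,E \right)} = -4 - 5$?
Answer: $387$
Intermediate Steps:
$f{\left(z,E \right)} = -9$ ($f{\left(z,E \right)} = -4 - 5 = -9$)
$M{\left(T,x \right)} = -36 - x$
$M{\left(10,7 \right)} f{\left(-3,-5 \right)} = \left(-36 - 7\right) \left(-9\right) = \left(-43\right) \left(-9\right) = 387$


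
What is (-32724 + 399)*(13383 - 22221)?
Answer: 285688350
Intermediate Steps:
(-32724 + 399)*(13383 - 22221) = -32325*(-8838) = 285688350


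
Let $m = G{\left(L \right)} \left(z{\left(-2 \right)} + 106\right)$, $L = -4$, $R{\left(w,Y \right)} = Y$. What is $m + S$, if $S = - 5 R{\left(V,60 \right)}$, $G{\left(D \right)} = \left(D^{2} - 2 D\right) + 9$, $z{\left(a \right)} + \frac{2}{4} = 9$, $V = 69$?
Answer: $\frac{6957}{2} \approx 3478.5$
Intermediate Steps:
$z{\left(a \right)} = \frac{17}{2}$ ($z{\left(a \right)} = - \frac{1}{2} + 9 = \frac{17}{2}$)
$G{\left(D \right)} = 9 + D^{2} - 2 D$
$m = \frac{7557}{2}$ ($m = \left(9 + \left(-4\right)^{2} - -8\right) \left(\frac{17}{2} + 106\right) = \left(9 + 16 + 8\right) \frac{229}{2} = 33 \cdot \frac{229}{2} = \frac{7557}{2} \approx 3778.5$)
$S = -300$ ($S = \left(-5\right) 60 = -300$)
$m + S = \frac{7557}{2} - 300 = \frac{6957}{2}$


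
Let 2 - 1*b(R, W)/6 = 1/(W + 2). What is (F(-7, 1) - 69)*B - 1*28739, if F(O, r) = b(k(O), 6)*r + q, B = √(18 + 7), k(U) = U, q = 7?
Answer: -115971/4 ≈ -28993.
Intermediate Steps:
B = 5 (B = √25 = 5)
b(R, W) = 12 - 6/(2 + W) (b(R, W) = 12 - 6/(W + 2) = 12 - 6/(2 + W))
F(O, r) = 7 + 45*r/4 (F(O, r) = (6*(3 + 2*6)/(2 + 6))*r + 7 = (6*(3 + 12)/8)*r + 7 = (6*(⅛)*15)*r + 7 = 45*r/4 + 7 = 7 + 45*r/4)
(F(-7, 1) - 69)*B - 1*28739 = ((7 + (45/4)*1) - 69)*5 - 1*28739 = ((7 + 45/4) - 69)*5 - 28739 = (73/4 - 69)*5 - 28739 = -203/4*5 - 28739 = -1015/4 - 28739 = -115971/4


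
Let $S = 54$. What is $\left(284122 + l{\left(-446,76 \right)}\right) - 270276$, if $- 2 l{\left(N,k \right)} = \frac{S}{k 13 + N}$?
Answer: $\frac{7504505}{542} \approx 13846.0$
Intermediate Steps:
$l{\left(N,k \right)} = - \frac{27}{N + 13 k}$ ($l{\left(N,k \right)} = - \frac{54 \frac{1}{k 13 + N}}{2} = - \frac{54 \frac{1}{13 k + N}}{2} = - \frac{54 \frac{1}{N + 13 k}}{2} = - \frac{27}{N + 13 k}$)
$\left(284122 + l{\left(-446,76 \right)}\right) - 270276 = \left(284122 - \frac{27}{-446 + 13 \cdot 76}\right) - 270276 = \left(284122 - \frac{27}{-446 + 988}\right) - 270276 = \left(284122 - \frac{27}{542}\right) - 270276 = \frac{153994097}{542} - 270276 = \frac{7504505}{542}$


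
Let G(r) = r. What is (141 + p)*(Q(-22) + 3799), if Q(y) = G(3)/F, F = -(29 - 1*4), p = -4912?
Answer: -453111412/25 ≈ -1.8124e+7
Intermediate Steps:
F = -25 (F = -(29 - 4) = -1*25 = -25)
Q(y) = -3/25 (Q(y) = 3/(-25) = 3*(-1/25) = -3/25)
(141 + p)*(Q(-22) + 3799) = (141 - 4912)*(-3/25 + 3799) = -4771*94972/25 = -453111412/25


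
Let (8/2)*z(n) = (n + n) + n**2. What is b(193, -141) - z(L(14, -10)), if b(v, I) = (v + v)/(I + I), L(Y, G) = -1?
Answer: -631/564 ≈ -1.1188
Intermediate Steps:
b(v, I) = v/I (b(v, I) = (2*v)/((2*I)) = (2*v)*(1/(2*I)) = v/I)
z(n) = n/2 + n**2/4 (z(n) = ((n + n) + n**2)/4 = (2*n + n**2)/4 = (n**2 + 2*n)/4 = n/2 + n**2/4)
b(193, -141) - z(L(14, -10)) = 193/(-141) - (-1)*(2 - 1)/4 = 193*(-1/141) - (-1)/4 = -193/141 - 1*(-1/4) = -193/141 + 1/4 = -631/564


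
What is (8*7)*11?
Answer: 616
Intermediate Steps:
(8*7)*11 = 56*11 = 616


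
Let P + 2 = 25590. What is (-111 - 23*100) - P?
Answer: -27999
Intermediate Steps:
P = 25588 (P = -2 + 25590 = 25588)
(-111 - 23*100) - P = (-111 - 23*100) - 1*25588 = (-111 - 2300) - 25588 = -2411 - 25588 = -27999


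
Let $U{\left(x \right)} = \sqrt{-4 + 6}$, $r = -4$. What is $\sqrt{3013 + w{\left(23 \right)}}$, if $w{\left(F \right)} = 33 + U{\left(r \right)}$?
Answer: $\sqrt{3046 + \sqrt{2}} \approx 55.203$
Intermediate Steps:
$U{\left(x \right)} = \sqrt{2}$
$w{\left(F \right)} = 33 + \sqrt{2}$
$\sqrt{3013 + w{\left(23 \right)}} = \sqrt{3013 + \left(33 + \sqrt{2}\right)} = \sqrt{3046 + \sqrt{2}}$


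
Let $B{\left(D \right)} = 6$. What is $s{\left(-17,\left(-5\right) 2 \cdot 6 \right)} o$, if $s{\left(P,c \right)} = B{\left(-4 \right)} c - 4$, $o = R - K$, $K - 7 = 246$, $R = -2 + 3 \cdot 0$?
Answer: $92820$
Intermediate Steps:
$R = -2$ ($R = -2 + 0 = -2$)
$K = 253$ ($K = 7 + 246 = 253$)
$o = -255$ ($o = -2 - 253 = -255$)
$s{\left(P,c \right)} = -4 + 6 c$ ($s{\left(P,c \right)} = 6 c - 4 = -4 + 6 c$)
$s{\left(-17,\left(-5\right) 2 \cdot 6 \right)} o = \left(-4 + 6 \left(-5\right) 2 \cdot 6\right) \left(-255\right) = \left(-4 + 6 \left(\left(-10\right) 6\right)\right) \left(-255\right) = \left(-4 + 6 \left(-60\right)\right) \left(-255\right) = \left(-4 - 360\right) \left(-255\right) = \left(-364\right) \left(-255\right) = 92820$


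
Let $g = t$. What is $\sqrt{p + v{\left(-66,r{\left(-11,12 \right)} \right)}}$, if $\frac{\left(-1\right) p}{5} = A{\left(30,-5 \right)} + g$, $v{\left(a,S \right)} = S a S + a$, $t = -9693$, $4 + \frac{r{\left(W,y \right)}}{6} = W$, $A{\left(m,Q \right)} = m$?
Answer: $3 i \sqrt{54039} \approx 697.39 i$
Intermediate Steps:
$r{\left(W,y \right)} = -24 + 6 W$
$g = -9693$
$v{\left(a,S \right)} = a + a S^{2}$ ($v{\left(a,S \right)} = a S^{2} + a = a + a S^{2}$)
$p = 48315$ ($p = - 5 \left(30 - 9693\right) = \left(-5\right) \left(-9663\right) = 48315$)
$\sqrt{p + v{\left(-66,r{\left(-11,12 \right)} \right)}} = \sqrt{48315 - 66 \left(1 + \left(-24 + 6 \left(-11\right)\right)^{2}\right)} = \sqrt{48315 - 66 \left(1 + \left(-24 - 66\right)^{2}\right)} = \sqrt{48315 - 66 \left(1 + \left(-90\right)^{2}\right)} = \sqrt{48315 - 66 \left(1 + 8100\right)} = \sqrt{48315 - 534666} = \sqrt{-486351} = 3 i \sqrt{54039}$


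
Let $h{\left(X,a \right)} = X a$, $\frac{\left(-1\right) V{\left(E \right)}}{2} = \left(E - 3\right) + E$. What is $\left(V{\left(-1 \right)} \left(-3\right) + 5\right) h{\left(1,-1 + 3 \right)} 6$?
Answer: $-300$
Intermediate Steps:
$V{\left(E \right)} = 6 - 4 E$ ($V{\left(E \right)} = - 2 \left(\left(E - 3\right) + E\right) = - 2 \left(\left(-3 + E\right) + E\right) = - 2 \left(-3 + 2 E\right) = 6 - 4 E$)
$\left(V{\left(-1 \right)} \left(-3\right) + 5\right) h{\left(1,-1 + 3 \right)} 6 = \left(\left(6 - -4\right) \left(-3\right) + 5\right) 1 \left(-1 + 3\right) 6 = \left(\left(6 + 4\right) \left(-3\right) + 5\right) 1 \cdot 2 \cdot 6 = \left(10 \left(-3\right) + 5\right) 2 \cdot 6 = \left(-30 + 5\right) 2 \cdot 6 = \left(-25\right) 2 \cdot 6 = \left(-50\right) 6 = -300$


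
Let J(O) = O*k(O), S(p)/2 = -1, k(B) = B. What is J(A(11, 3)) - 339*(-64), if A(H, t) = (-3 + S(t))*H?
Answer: 24721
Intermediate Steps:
S(p) = -2 (S(p) = 2*(-1) = -2)
A(H, t) = -5*H (A(H, t) = (-3 - 2)*H = -5*H)
J(O) = O² (J(O) = O*O = O²)
J(A(11, 3)) - 339*(-64) = (-5*11)² - 339*(-64) = (-55)² + 21696 = 3025 + 21696 = 24721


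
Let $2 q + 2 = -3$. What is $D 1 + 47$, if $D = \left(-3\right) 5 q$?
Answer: $\frac{169}{2} \approx 84.5$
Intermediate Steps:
$q = - \frac{5}{2}$ ($q = -1 + \frac{1}{2} \left(-3\right) = -1 - \frac{3}{2} = - \frac{5}{2} \approx -2.5$)
$D = \frac{75}{2}$ ($D = \left(-3\right) 5 \left(- \frac{5}{2}\right) = \left(-15\right) \left(- \frac{5}{2}\right) = \frac{75}{2} \approx 37.5$)
$D 1 + 47 = \frac{75}{2} \cdot 1 + 47 = \frac{75}{2} + 47 = \frac{169}{2}$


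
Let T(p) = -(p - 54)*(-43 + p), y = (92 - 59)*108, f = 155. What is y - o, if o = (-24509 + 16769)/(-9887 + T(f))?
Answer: 1756872/493 ≈ 3563.6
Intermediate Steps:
y = 3564 (y = 33*108 = 3564)
T(p) = -(-54 + p)*(-43 + p)
o = 180/493 (o = (-24509 + 16769)/(-9887 + (-2322 - 1*155² + 97*155)) = -7740/(-9887 + (-2322 - 1*24025 + 15035)) = -7740/(-9887 + (-2322 - 24025 + 15035)) = -7740/(-9887 - 11312) = -7740/(-21199) = -7740*(-1/21199) = 180/493 ≈ 0.36511)
y - o = 3564 - 1*180/493 = 3564 - 180/493 = 1756872/493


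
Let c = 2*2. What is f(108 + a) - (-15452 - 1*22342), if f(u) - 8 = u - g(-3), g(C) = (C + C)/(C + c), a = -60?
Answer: 37856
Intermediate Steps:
c = 4
g(C) = 2*C/(4 + C) (g(C) = (C + C)/(C + 4) = (2*C)/(4 + C) = 2*C/(4 + C))
f(u) = 14 + u (f(u) = 8 + (u - 2*(-3)/(4 - 3)) = 8 + (u - 2*(-3)/1) = 8 + (u - 2*(-3)) = 8 + (u - 1*(-6)) = 8 + (u + 6) = 8 + (6 + u) = 14 + u)
f(108 + a) - (-15452 - 1*22342) = (14 + (108 - 60)) - (-15452 - 1*22342) = (14 + 48) - (-15452 - 22342) = 62 - 1*(-37794) = 62 + 37794 = 37856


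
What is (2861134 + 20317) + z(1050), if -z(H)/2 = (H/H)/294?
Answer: 423573296/147 ≈ 2.8815e+6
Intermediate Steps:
z(H) = -1/147 (z(H) = -2*H/H/294 = -2/294 = -2*1/294 = -1/147)
(2861134 + 20317) + z(1050) = (2861134 + 20317) - 1/147 = 2881451 - 1/147 = 423573296/147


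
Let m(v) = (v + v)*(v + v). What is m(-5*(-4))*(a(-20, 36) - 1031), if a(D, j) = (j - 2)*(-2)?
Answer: -1758400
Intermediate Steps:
m(v) = 4*v**2 (m(v) = (2*v)*(2*v) = 4*v**2)
a(D, j) = 4 - 2*j (a(D, j) = (-2 + j)*(-2) = 4 - 2*j)
m(-5*(-4))*(a(-20, 36) - 1031) = (4*(-5*(-4))**2)*((4 - 2*36) - 1031) = (4*20**2)*((4 - 72) - 1031) = (4*400)*(-68 - 1031) = 1600*(-1099) = -1758400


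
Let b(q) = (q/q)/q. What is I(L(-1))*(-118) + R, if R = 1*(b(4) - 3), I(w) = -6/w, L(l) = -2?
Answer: -1427/4 ≈ -356.75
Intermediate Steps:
b(q) = 1/q
R = -11/4 (R = 1*(1/4 - 3) = 1*(-11/4) = -11/4 ≈ -2.7500)
I(L(-1))*(-118) + R = -6/(-2)*(-118) - 11/4 = -6*(-1/2)*(-118) - 11/4 = 3*(-118) - 11/4 = -354 - 11/4 = -1427/4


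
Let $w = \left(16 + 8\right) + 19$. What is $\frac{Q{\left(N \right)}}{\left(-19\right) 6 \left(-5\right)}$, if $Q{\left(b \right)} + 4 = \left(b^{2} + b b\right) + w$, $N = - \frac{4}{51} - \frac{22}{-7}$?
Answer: $\frac{7364183}{72645930} \approx 0.10137$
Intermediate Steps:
$w = 43$ ($w = 24 + 19 = 43$)
$N = \frac{1094}{357}$ ($N = \left(-4\right) \frac{1}{51} - - \frac{22}{7} = - \frac{4}{51} + \frac{22}{7} = \frac{1094}{357} \approx 3.0644$)
$Q{\left(b \right)} = 39 + 2 b^{2}$ ($Q{\left(b \right)} = -4 + \left(\left(b^{2} + b b\right) + 43\right) = -4 + \left(\left(b^{2} + b^{2}\right) + 43\right) = -4 + \left(2 b^{2} + 43\right) = -4 + \left(43 + 2 b^{2}\right) = 39 + 2 b^{2}$)
$\frac{Q{\left(N \right)}}{\left(-19\right) 6 \left(-5\right)} = \frac{39 + 2 \left(\frac{1094}{357}\right)^{2}}{\left(-19\right) 6 \left(-5\right)} = \frac{39 + 2 \cdot \frac{1196836}{127449}}{\left(-114\right) \left(-5\right)} = \frac{39 + \frac{2393672}{127449}}{570} = \frac{7364183}{127449} \cdot \frac{1}{570} = \frac{7364183}{72645930}$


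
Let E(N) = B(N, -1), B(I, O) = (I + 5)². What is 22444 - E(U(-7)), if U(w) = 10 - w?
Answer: 21960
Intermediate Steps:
B(I, O) = (5 + I)²
E(N) = (5 + N)²
22444 - E(U(-7)) = 22444 - (5 + (10 - 1*(-7)))² = 22444 - (5 + (10 + 7))² = 22444 - (5 + 17)² = 22444 - 1*22² = 22444 - 1*484 = 22444 - 484 = 21960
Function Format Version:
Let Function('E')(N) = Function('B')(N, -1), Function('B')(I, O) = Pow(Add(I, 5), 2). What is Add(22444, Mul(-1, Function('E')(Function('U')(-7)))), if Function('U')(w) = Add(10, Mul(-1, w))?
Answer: 21960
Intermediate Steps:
Function('B')(I, O) = Pow(Add(5, I), 2)
Function('E')(N) = Pow(Add(5, N), 2)
Add(22444, Mul(-1, Function('E')(Function('U')(-7)))) = Add(22444, Mul(-1, Pow(Add(5, Add(10, Mul(-1, -7))), 2))) = Add(22444, Mul(-1, Pow(Add(5, Add(10, 7)), 2))) = Add(22444, Mul(-1, Pow(Add(5, 17), 2))) = Add(22444, Mul(-1, Pow(22, 2))) = Add(22444, Mul(-1, 484)) = Add(22444, -484) = 21960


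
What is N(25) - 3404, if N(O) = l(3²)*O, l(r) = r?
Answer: -3179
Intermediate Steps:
N(O) = 9*O (N(O) = 3²*O = 9*O)
N(25) - 3404 = 9*25 - 3404 = 225 - 3404 = -3179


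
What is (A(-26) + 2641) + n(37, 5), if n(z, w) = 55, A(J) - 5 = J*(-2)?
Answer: 2753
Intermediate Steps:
A(J) = 5 - 2*J (A(J) = 5 + J*(-2) = 5 - 2*J)
(A(-26) + 2641) + n(37, 5) = ((5 - 2*(-26)) + 2641) + 55 = ((5 + 52) + 2641) + 55 = (57 + 2641) + 55 = 2698 + 55 = 2753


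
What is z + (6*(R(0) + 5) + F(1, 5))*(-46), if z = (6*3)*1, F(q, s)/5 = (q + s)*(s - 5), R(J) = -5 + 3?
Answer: -810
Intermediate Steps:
R(J) = -2
F(q, s) = 5*(-5 + s)*(q + s) (F(q, s) = 5*((q + s)*(s - 5)) = 5*((q + s)*(-5 + s)) = 5*((-5 + s)*(q + s)) = 5*(-5 + s)*(q + s))
z = 18 (z = 18*1 = 18)
z + (6*(R(0) + 5) + F(1, 5))*(-46) = 18 + (6*(-2 + 5) + (-25*1 - 25*5 + 5*5**2 + 5*1*5))*(-46) = 18 + (6*3 + (-25 - 125 + 5*25 + 25))*(-46) = 18 + (18 + (-25 - 125 + 125 + 25))*(-46) = 18 + (18 + 0)*(-46) = 18 + 18*(-46) = 18 - 828 = -810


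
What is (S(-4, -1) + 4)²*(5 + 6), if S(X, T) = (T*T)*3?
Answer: 539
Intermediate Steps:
S(X, T) = 3*T² (S(X, T) = T²*3 = 3*T²)
(S(-4, -1) + 4)²*(5 + 6) = (3*(-1)² + 4)²*(5 + 6) = (3*1 + 4)²*11 = (3 + 4)²*11 = 7²*11 = 49*11 = 539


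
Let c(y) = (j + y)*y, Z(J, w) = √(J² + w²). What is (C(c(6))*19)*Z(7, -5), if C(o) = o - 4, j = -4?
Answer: 152*√74 ≈ 1307.6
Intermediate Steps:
c(y) = y*(-4 + y) (c(y) = (-4 + y)*y = y*(-4 + y))
C(o) = -4 + o
(C(c(6))*19)*Z(7, -5) = ((-4 + 6*(-4 + 6))*19)*√(7² + (-5)²) = ((-4 + 6*2)*19)*√(49 + 25) = ((-4 + 12)*19)*√74 = (8*19)*√74 = 152*√74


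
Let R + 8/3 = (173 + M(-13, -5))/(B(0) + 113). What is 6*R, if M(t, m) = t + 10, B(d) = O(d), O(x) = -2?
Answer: -252/37 ≈ -6.8108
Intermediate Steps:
B(d) = -2
M(t, m) = 10 + t
R = -42/37 (R = -8/3 + (173 + (10 - 13))/(-2 + 113) = -8/3 + (173 - 3)/111 = -8/3 + 170*(1/111) = -8/3 + 170/111 = -42/37 ≈ -1.1351)
6*R = 6*(-42/37) = -252/37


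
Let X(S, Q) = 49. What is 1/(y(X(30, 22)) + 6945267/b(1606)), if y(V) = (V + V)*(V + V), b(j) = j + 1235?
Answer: 947/11410077 ≈ 8.2997e-5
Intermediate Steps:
b(j) = 1235 + j
y(V) = 4*V**2 (y(V) = (2*V)*(2*V) = 4*V**2)
1/(y(X(30, 22)) + 6945267/b(1606)) = 1/(4*49**2 + 6945267/(1235 + 1606)) = 1/(4*2401 + 6945267/2841) = 1/(9604 + 6945267*(1/2841)) = 1/(9604 + 2315089/947) = 1/(11410077/947) = 947/11410077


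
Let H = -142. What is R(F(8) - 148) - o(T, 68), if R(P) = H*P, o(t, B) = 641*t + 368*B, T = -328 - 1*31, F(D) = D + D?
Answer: 223839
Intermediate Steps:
F(D) = 2*D
T = -359 (T = -328 - 31 = -359)
o(t, B) = 368*B + 641*t
R(P) = -142*P
R(F(8) - 148) - o(T, 68) = -142*(2*8 - 148) - (368*68 + 641*(-359)) = -142*(16 - 148) - (25024 - 230119) = -142*(-132) - 1*(-205095) = 18744 + 205095 = 223839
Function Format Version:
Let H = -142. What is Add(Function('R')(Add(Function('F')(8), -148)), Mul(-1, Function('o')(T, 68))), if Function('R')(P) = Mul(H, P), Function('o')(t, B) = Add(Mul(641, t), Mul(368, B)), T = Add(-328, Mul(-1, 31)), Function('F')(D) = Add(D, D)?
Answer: 223839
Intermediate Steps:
Function('F')(D) = Mul(2, D)
T = -359 (T = Add(-328, -31) = -359)
Function('o')(t, B) = Add(Mul(368, B), Mul(641, t))
Function('R')(P) = Mul(-142, P)
Add(Function('R')(Add(Function('F')(8), -148)), Mul(-1, Function('o')(T, 68))) = Add(Mul(-142, Add(Mul(2, 8), -148)), Mul(-1, Add(Mul(368, 68), Mul(641, -359)))) = Add(Mul(-142, Add(16, -148)), Mul(-1, Add(25024, -230119))) = Add(Mul(-142, -132), Mul(-1, -205095)) = Add(18744, 205095) = 223839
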